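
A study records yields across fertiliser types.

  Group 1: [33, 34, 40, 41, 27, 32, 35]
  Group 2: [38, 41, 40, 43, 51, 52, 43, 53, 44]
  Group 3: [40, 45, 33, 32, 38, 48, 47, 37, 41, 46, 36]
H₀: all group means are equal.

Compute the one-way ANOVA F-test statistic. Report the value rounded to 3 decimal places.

Group means [34.57, 45.00, 40.27], grand mean 40.370
SSB = Σnᵢ(x̄ᵢ−x̄)² = 428.400; SSW = ΣΣ(x−x̄ᵢ)² = 701.896
MSB = 428.400/2 = 214.2001; MSW = 701.896/24 = 29.2457
F = MSB/MSW = 7.3242
df = (2, 24)

test statistic = 7.324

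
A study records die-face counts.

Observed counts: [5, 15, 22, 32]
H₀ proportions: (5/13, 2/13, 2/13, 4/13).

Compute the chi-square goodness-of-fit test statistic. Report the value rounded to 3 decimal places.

test statistic = 34.128

n = 74; E_i = n·p_i = [28.46, 11.38, 11.38, 22.77]
χ² = (5−28.46)²/28.46 + (15−11.38)²/11.38 + (22−11.38)²/11.38 + (32−22.77)²/22.77 = 34.1284
df = 3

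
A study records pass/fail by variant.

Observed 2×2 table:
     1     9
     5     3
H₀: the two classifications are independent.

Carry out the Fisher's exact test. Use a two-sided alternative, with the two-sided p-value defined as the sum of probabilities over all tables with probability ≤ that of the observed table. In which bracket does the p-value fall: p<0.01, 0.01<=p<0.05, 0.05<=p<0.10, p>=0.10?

Margins: r₁=10, r₂=8, c₁=6, c₂=12, n=18
p_obs = C(10,1)·C(8,5)/C(18,6); sum pmf over tables with pmf ≤ p_obs
p-value (two-sided) = 0.04299
→ bracket: 0.01<=p<0.05

p-value bracket: 0.01<=p<0.05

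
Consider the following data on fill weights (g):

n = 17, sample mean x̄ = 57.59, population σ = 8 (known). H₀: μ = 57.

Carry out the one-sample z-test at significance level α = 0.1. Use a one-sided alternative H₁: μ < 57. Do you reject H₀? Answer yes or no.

reject H₀: no

SE = σ/√n = 8/√17 = 1.9403
z = (x̄−μ₀)/SE = (57.59−57)/1.9403 = 0.3041
p-value (one-sided, H₁ less) = 0.61947
At α=0.1: p ≥ α → fail to reject H₀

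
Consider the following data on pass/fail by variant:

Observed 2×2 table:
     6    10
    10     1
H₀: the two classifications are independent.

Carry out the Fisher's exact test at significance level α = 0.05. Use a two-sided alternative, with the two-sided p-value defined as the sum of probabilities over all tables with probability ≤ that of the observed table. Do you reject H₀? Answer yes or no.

reject H₀: yes

Margins: r₁=16, r₂=11, c₁=16, c₂=11, n=27
p_obs = C(16,6)·C(11,10)/C(27,16); sum pmf over tables with pmf ≤ p_obs
p-value (two-sided) = 0.00761
At α=0.05: p < α → reject H₀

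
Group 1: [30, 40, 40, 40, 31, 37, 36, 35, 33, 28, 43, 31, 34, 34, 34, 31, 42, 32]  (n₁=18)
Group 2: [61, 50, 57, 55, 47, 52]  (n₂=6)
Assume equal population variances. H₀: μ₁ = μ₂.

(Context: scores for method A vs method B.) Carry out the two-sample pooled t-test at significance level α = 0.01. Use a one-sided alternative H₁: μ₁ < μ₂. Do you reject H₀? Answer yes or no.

reject H₀: yes

x̄₁=35.056, s₁=4.412, n₁=18
x̄₂=53.667, s₂=5.046, n₂=6
s_p² = [17·4.412² + 5·5.046²]/22 = 20.8308
SE = √(s_p²·(1/18+1/6)) = 2.1515
t = (35.056−53.667)/2.1515 = -8.6502
df = 22
p-value (one-sided, H₁ less) = 0.00000
At α=0.01: p < α → reject H₀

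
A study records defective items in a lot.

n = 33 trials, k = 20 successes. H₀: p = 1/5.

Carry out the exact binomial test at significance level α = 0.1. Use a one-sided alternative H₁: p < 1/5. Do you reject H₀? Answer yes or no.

Exact binomial: n=33, k=20, p₀=1/5=0.2000
P(X≤20) from Σ C(n,i)·p₀^i·(1−p₀)^(n−i)
p-value (one-sided, H₁ less) = 1.00000
At α=0.1: p ≥ α → fail to reject H₀

reject H₀: no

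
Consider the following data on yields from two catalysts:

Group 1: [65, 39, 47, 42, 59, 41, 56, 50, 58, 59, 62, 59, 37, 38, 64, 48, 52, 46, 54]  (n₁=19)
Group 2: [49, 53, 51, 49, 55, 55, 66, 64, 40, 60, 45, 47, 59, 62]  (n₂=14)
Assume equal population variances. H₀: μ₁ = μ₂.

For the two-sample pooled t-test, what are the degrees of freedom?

degrees of freedom = 31

df = n₁ + n₂ − 2 = 19 + 14 − 2 = 31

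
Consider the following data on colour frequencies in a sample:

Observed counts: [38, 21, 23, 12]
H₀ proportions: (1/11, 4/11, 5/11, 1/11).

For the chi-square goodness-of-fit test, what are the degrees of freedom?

degrees of freedom = 3

df = k − 1 = 4 − 1 = 3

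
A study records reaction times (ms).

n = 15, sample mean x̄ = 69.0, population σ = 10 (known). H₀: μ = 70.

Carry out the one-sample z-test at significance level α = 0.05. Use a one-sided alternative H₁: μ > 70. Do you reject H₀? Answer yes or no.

SE = σ/√n = 10/√15 = 2.5820
z = (x̄−μ₀)/SE = (69.0−70)/2.5820 = -0.3873
p-value (one-sided, H₁ greater) = 0.65073
At α=0.05: p ≥ α → fail to reject H₀

reject H₀: no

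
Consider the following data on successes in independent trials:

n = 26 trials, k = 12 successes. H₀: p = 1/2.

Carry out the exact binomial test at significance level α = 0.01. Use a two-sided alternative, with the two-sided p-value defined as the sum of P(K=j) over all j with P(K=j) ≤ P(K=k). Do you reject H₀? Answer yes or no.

Exact binomial: n=26, k=12, p₀=1/2=0.5000
P(X=j) = C(n,j)·p₀^j·(1−p₀)^(n−j); p = Σ P(X=j) over j with P(X=j) ≤ P(X=12)
p-value (two-sided) = 0.84502
At α=0.01: p ≥ α → fail to reject H₀

reject H₀: no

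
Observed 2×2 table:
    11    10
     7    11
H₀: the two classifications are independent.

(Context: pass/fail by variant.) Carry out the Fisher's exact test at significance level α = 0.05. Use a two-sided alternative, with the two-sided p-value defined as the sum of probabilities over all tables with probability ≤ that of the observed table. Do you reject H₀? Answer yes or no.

reject H₀: no

Margins: r₁=21, r₂=18, c₁=18, c₂=21, n=39
p_obs = C(21,11)·C(18,7)/C(39,18); sum pmf over tables with pmf ≤ p_obs
p-value (two-sided) = 0.52333
At α=0.05: p ≥ α → fail to reject H₀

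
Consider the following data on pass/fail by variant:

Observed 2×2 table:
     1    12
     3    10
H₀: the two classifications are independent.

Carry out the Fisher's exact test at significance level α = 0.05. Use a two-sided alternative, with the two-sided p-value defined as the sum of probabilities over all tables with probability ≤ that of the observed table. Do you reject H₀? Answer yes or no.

Margins: r₁=13, r₂=13, c₁=4, c₂=22, n=26
p_obs = C(13,1)·C(13,3)/C(26,4); sum pmf over tables with pmf ≤ p_obs
p-value (two-sided) = 0.59304
At α=0.05: p ≥ α → fail to reject H₀

reject H₀: no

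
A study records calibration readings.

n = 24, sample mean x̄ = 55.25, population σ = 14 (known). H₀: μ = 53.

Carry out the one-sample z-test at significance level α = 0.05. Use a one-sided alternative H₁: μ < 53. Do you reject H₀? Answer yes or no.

reject H₀: no

SE = σ/√n = 14/√24 = 2.8577
z = (x̄−μ₀)/SE = (55.25−53)/2.8577 = 0.7873
p-value (one-sided, H₁ less) = 0.78446
At α=0.05: p ≥ α → fail to reject H₀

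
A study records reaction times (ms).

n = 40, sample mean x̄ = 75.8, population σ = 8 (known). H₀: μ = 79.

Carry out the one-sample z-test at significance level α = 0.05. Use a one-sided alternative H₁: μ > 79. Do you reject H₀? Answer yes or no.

reject H₀: no

SE = σ/√n = 8/√40 = 1.2649
z = (x̄−μ₀)/SE = (75.8−79)/1.2649 = -2.5298
p-value (one-sided, H₁ greater) = 0.99429
At α=0.05: p ≥ α → fail to reject H₀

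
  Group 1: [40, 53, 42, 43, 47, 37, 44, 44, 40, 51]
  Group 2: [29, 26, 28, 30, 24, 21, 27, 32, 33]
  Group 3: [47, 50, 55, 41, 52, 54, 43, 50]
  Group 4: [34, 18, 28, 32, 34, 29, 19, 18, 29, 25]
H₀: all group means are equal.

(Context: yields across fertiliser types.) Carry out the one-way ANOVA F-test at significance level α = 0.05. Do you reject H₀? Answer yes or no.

reject H₀: yes

Group means [44.10, 27.78, 49.00, 26.60], grand mean 36.459
SSB = Σnᵢ(x̄ᵢ−x̄)² = 3492.334; SSW = ΣΣ(x−x̄ᵢ)² = 876.856
MSB = 3492.334/3 = 1164.1112; MSW = 876.856/33 = 26.5714
F = MSB/MSW = 43.8107
df = (3, 33)
p-value (upper-tail) = 0.00000
At α=0.05: p < α → reject H₀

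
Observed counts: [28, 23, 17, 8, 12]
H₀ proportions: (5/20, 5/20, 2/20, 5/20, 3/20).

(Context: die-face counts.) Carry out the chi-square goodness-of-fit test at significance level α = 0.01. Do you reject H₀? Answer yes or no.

reject H₀: yes

n = 88; E_i = n·p_i = [22.00, 22.00, 8.80, 22.00, 13.20]
χ² = (28−22.00)²/22.00 + (23−22.00)²/22.00 + (17−8.80)²/8.80 + (8−22.00)²/22.00 + (12−13.20)²/13.20 = 18.3409
df = 4
p-value (upper-tail) = 0.00106
At α=0.01: p < α → reject H₀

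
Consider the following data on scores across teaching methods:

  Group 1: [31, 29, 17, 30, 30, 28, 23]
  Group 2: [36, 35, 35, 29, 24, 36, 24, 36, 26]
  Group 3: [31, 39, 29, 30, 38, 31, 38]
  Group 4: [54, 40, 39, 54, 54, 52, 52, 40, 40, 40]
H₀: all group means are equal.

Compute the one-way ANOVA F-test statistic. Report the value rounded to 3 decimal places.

Group means [26.86, 31.22, 33.71, 46.50], grand mean 35.455
SSB = Σnᵢ(x̄ᵢ−x̄)² = 1919.841; SSW = ΣΣ(x−x̄ᵢ)² = 958.341
MSB = 1919.841/3 = 639.9468; MSW = 958.341/29 = 33.0463
F = MSB/MSW = 19.3652
df = (3, 29)

test statistic = 19.365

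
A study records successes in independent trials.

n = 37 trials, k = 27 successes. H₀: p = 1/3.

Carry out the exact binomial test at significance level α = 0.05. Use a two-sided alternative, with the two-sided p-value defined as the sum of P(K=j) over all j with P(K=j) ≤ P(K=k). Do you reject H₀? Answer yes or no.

reject H₀: yes

Exact binomial: n=37, k=27, p₀=1/3=0.3333
P(X=j) = C(n,j)·p₀^j·(1−p₀)^(n−j); p = Σ P(X=j) over j with P(X=j) ≤ P(X=27)
p-value (two-sided) = 0.00000
At α=0.05: p < α → reject H₀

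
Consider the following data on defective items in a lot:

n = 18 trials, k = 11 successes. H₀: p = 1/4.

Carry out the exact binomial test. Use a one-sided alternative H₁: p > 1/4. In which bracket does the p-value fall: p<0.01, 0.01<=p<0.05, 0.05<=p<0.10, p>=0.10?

Exact binomial: n=18, k=11, p₀=1/4=0.2500
P(X≥11) from Σ C(n,i)·p₀^i·(1−p₀)^(n−i)
p-value (one-sided, H₁ greater) = 0.00124
→ bracket: p<0.01

p-value bracket: p<0.01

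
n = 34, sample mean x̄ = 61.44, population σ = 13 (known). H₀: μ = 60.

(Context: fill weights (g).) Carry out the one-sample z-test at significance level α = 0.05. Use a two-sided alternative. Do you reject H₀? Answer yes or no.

SE = σ/√n = 13/√34 = 2.2295
z = (x̄−μ₀)/SE = (61.44−60)/2.2295 = 0.6459
p-value (two-sided) = 0.51835
At α=0.05: p ≥ α → fail to reject H₀

reject H₀: no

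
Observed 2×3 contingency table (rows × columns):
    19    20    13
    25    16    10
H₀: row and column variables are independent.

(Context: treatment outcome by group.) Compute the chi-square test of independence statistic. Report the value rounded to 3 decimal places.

Row totals [52, 51], col totals [44, 36, 23], n=103
χ² = (19−22.21)²/22.21 + (20−18.17)²/18.17 + (13−11.61)²/11.61 + (25−21.79)²/21.79 + (16−17.83)²/17.83 + (10−11.39)²/11.39 = 1.6444
df = 2

test statistic = 1.644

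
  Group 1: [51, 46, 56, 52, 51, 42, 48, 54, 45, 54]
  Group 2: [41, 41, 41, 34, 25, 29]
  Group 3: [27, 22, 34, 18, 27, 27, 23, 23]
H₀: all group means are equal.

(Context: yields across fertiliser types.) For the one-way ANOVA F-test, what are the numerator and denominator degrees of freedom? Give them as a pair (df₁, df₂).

k = 3 groups, N = 24 total
df = (k−1, N−k) = (3−1, 24−3) = (2, 21)

degrees of freedom = [2, 21]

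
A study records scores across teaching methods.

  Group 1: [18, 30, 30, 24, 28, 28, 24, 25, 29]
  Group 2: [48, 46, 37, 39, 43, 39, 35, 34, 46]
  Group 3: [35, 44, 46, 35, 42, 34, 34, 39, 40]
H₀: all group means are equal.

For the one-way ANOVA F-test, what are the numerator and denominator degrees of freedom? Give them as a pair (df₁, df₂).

k = 3 groups, N = 27 total
df = (k−1, N−k) = (3−1, 27−3) = (2, 24)

degrees of freedom = [2, 24]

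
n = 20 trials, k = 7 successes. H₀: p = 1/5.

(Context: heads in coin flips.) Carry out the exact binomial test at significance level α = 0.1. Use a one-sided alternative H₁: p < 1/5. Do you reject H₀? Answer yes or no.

Exact binomial: n=20, k=7, p₀=1/5=0.2000
P(X≤7) from Σ C(n,i)·p₀^i·(1−p₀)^(n−i)
p-value (one-sided, H₁ less) = 0.96786
At α=0.1: p ≥ α → fail to reject H₀

reject H₀: no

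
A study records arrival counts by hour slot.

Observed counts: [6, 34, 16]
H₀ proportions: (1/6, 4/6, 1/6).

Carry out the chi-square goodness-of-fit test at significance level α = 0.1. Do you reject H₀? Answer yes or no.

n = 56; E_i = n·p_i = [9.33, 37.33, 9.33]
χ² = (6−9.33)²/9.33 + (34−37.33)²/37.33 + (16−9.33)²/9.33 = 6.2500
df = 2
p-value (upper-tail) = 0.04394
At α=0.1: p < α → reject H₀

reject H₀: yes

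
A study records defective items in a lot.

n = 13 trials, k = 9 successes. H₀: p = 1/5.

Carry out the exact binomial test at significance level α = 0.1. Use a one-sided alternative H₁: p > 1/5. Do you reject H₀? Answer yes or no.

reject H₀: yes

Exact binomial: n=13, k=9, p₀=1/5=0.2000
P(X≥9) from Σ C(n,i)·p₀^i·(1−p₀)^(n−i)
p-value (one-sided, H₁ greater) = 0.00017
At α=0.1: p < α → reject H₀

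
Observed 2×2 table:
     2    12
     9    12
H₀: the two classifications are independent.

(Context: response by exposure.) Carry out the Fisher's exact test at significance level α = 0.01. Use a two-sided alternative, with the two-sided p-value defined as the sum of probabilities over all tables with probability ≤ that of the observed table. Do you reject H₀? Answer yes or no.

Margins: r₁=14, r₂=21, c₁=11, c₂=24, n=35
p_obs = C(14,2)·C(21,9)/C(35,11); sum pmf over tables with pmf ≤ p_obs
p-value (two-sided) = 0.13665
At α=0.01: p ≥ α → fail to reject H₀

reject H₀: no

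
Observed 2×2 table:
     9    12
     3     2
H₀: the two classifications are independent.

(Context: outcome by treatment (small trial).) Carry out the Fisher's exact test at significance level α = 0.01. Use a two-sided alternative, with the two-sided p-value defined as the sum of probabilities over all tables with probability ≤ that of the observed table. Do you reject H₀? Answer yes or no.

Margins: r₁=21, r₂=5, c₁=12, c₂=14, n=26
p_obs = C(21,9)·C(5,3)/C(26,12); sum pmf over tables with pmf ≤ p_obs
p-value (two-sided) = 0.63478
At α=0.01: p ≥ α → fail to reject H₀

reject H₀: no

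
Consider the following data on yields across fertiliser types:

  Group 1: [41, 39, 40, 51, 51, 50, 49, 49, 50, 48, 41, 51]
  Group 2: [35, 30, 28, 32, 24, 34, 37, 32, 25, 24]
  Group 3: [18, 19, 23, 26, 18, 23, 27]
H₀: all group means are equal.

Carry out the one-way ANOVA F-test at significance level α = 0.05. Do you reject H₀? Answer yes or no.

Group means [46.67, 30.10, 22.00], grand mean 35.000
SSB = Σnᵢ(x̄ᵢ−x̄)² = 3056.433; SSW = ΣΣ(x−x̄ᵢ)² = 541.567
MSB = 3056.433/2 = 1528.2167; MSW = 541.567/26 = 20.8295
F = MSB/MSW = 73.3679
df = (2, 26)
p-value (upper-tail) = 0.00000
At α=0.05: p < α → reject H₀

reject H₀: yes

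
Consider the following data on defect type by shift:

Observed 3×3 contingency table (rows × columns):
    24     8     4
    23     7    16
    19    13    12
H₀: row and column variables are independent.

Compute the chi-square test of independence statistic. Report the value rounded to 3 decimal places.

Row totals [36, 46, 44], col totals [66, 28, 32], n=126
χ² = (24−18.86)²/18.86 + (8−8.00)²/8.00 + (4−9.14)²/9.14 + (23−24.10)²/24.10 + (7−10.22)²/10.22 + (16−11.68)²/11.68 + (19−23.05)²/23.05 + (13−9.78)²/9.78 + (12−11.17)²/11.17 = 8.7902
df = 4

test statistic = 8.790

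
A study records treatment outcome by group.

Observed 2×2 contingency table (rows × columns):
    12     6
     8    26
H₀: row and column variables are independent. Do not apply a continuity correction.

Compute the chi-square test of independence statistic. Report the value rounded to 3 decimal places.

test statistic = 9.253

Row totals [18, 34], col totals [20, 32], n=52
χ² = (12−6.92)²/6.92 + (6−11.08)²/11.08 + (8−13.08)²/13.08 + (26−20.92)²/20.92 = 9.2529
df = 1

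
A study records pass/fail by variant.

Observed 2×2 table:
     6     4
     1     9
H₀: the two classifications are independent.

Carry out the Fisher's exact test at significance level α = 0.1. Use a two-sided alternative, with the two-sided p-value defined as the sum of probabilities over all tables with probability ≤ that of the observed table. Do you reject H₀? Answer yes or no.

Margins: r₁=10, r₂=10, c₁=7, c₂=13, n=20
p_obs = C(10,6)·C(10,1)/C(20,7); sum pmf over tables with pmf ≤ p_obs
p-value (two-sided) = 0.05728
At α=0.1: p < α → reject H₀

reject H₀: yes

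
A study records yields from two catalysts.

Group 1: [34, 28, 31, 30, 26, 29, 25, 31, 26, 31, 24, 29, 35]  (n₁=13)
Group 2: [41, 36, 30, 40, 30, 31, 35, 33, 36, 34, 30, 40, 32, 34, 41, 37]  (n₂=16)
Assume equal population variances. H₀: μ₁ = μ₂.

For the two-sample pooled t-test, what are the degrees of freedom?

df = n₁ + n₂ − 2 = 13 + 16 − 2 = 27

degrees of freedom = 27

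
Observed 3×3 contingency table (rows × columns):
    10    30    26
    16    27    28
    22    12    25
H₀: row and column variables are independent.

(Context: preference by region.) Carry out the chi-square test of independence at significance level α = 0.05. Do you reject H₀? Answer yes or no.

Row totals [66, 71, 59], col totals [48, 69, 79], n=196
χ² = (10−16.16)²/16.16 + (30−23.23)²/23.23 + (26−26.60)²/26.60 + (16−17.39)²/17.39 + (27−24.99)²/24.99 + (28−28.62)²/28.62 + (22−14.45)²/14.45 + (12−20.77)²/20.77 + (25−23.78)²/23.78 = 12.3306
df = 4
p-value (upper-tail) = 0.01506
At α=0.05: p < α → reject H₀

reject H₀: yes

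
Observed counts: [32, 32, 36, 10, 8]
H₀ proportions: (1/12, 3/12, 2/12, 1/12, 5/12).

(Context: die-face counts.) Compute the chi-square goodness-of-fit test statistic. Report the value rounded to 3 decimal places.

n = 118; E_i = n·p_i = [9.83, 29.50, 19.67, 9.83, 49.17]
χ² = (32−9.83)²/9.83 + (32−29.50)²/29.50 + (36−19.67)²/19.67 + (10−9.83)²/9.83 + (8−49.17)²/49.17 = 98.2169
df = 4

test statistic = 98.217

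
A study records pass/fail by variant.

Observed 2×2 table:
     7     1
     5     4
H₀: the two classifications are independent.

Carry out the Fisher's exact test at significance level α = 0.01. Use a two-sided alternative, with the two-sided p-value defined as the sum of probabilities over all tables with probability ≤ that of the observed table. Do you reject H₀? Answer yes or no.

Margins: r₁=8, r₂=9, c₁=12, c₂=5, n=17
p_obs = C(8,7)·C(9,5)/C(17,12); sum pmf over tables with pmf ≤ p_obs
p-value (two-sided) = 0.29412
At α=0.01: p ≥ α → fail to reject H₀

reject H₀: no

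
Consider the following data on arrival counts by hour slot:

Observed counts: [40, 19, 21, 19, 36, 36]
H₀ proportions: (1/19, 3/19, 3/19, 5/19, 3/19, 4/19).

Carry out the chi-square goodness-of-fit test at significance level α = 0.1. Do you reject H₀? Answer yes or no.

n = 171; E_i = n·p_i = [9.00, 27.00, 27.00, 45.00, 27.00, 36.00]
χ² = (40−9.00)²/9.00 + (19−27.00)²/27.00 + (21−27.00)²/27.00 + (19−45.00)²/45.00 + (36−27.00)²/27.00 + (36−36.00)²/36.00 = 128.5037
df = 5
p-value (upper-tail) = 0.00000
At α=0.1: p < α → reject H₀

reject H₀: yes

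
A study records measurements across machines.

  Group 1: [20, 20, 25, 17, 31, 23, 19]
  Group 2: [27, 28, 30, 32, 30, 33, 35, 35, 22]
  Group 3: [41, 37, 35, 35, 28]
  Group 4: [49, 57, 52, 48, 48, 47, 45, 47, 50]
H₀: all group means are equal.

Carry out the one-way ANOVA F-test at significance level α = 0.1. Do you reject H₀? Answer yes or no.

reject H₀: yes

Group means [22.14, 30.22, 35.20, 49.22], grand mean 34.867
SSB = Σnᵢ(x̄ᵢ−x̄)² = 3182.698; SSW = ΣΣ(x−x̄ᵢ)² = 460.768
MSB = 3182.698/3 = 1060.8995; MSW = 460.768/26 = 17.7219
F = MSB/MSW = 59.8639
df = (3, 26)
p-value (upper-tail) = 0.00000
At α=0.1: p < α → reject H₀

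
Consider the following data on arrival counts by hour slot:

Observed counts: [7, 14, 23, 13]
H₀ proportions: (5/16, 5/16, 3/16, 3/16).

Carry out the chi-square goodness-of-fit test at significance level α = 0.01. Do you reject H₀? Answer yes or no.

reject H₀: yes

n = 57; E_i = n·p_i = [17.81, 17.81, 10.69, 10.69]
χ² = (7−17.81)²/17.81 + (14−17.81)²/17.81 + (23−10.69)²/10.69 + (13−10.69)²/10.69 = 22.0643
df = 3
p-value (upper-tail) = 0.00006
At α=0.01: p < α → reject H₀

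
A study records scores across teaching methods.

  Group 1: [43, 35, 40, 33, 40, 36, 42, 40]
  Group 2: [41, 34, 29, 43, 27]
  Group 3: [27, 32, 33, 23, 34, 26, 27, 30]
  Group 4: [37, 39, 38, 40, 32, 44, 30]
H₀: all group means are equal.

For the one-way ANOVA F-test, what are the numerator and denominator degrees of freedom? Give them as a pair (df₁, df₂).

degrees of freedom = [3, 24]

k = 4 groups, N = 28 total
df = (k−1, N−k) = (4−1, 28−4) = (3, 24)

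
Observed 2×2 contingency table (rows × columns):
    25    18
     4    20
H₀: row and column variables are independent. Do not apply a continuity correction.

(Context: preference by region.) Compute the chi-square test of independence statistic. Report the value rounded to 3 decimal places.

test statistic = 10.792

Row totals [43, 24], col totals [29, 38], n=67
χ² = (25−18.61)²/18.61 + (18−24.39)²/24.39 + (4−10.39)²/10.39 + (20−13.61)²/13.61 = 10.7920
df = 1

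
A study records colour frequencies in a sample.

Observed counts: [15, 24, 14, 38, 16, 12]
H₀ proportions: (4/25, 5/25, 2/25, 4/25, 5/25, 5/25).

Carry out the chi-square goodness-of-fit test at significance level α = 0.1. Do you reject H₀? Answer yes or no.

n = 119; E_i = n·p_i = [19.04, 23.80, 9.52, 19.04, 23.80, 23.80]
χ² = (15−19.04)²/19.04 + (24−23.80)²/23.80 + (14−9.52)²/9.52 + (38−19.04)²/19.04 + (16−23.80)²/23.80 + (12−23.80)²/23.80 = 30.2542
df = 5
p-value (upper-tail) = 0.00001
At α=0.1: p < α → reject H₀

reject H₀: yes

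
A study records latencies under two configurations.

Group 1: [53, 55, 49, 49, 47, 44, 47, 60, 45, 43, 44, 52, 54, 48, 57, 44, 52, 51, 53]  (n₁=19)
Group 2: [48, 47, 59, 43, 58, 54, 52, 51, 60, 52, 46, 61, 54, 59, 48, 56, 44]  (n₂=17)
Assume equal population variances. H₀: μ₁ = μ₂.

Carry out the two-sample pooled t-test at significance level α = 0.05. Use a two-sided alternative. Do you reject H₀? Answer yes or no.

reject H₀: no

x̄₁=49.842, s₁=4.845, n₁=19
x̄₂=52.471, s₂=5.800, n₂=17
s_p² = [18·4.845² + 16·5.800²]/34 = 28.2577
SE = √(s_p²·(1/19+1/17)) = 1.7747
t = (49.842−52.471)/1.7747 = -1.4811
df = 34
p-value (two-sided) = 0.14779
At α=0.05: p ≥ α → fail to reject H₀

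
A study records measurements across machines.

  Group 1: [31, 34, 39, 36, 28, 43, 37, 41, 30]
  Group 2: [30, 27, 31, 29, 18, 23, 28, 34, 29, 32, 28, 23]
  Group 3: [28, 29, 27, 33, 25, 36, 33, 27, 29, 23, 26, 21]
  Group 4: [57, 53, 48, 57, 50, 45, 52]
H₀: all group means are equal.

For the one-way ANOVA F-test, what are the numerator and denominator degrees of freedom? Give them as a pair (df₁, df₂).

k = 4 groups, N = 40 total
df = (k−1, N−k) = (4−1, 40−4) = (3, 36)

degrees of freedom = [3, 36]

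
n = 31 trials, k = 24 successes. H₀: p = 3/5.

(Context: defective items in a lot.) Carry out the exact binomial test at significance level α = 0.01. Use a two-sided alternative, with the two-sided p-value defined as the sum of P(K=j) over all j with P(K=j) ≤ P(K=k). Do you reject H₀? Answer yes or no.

reject H₀: no

Exact binomial: n=31, k=24, p₀=3/5=0.6000
P(X=j) = C(n,j)·p₀^j·(1−p₀)^(n−j); p = Σ P(X=j) over j with P(X=j) ≤ P(X=24)
p-value (two-sided) = 0.06498
At α=0.01: p ≥ α → fail to reject H₀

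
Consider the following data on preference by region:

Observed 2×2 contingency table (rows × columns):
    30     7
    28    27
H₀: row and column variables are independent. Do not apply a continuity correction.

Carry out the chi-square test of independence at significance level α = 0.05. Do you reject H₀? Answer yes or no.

reject H₀: yes

Row totals [37, 55], col totals [58, 34], n=92
χ² = (30−23.33)²/23.33 + (7−13.67)²/13.67 + (28−34.67)²/34.67 + (27−20.33)²/20.33 = 8.6428
df = 1
p-value (upper-tail) = 0.00328
At α=0.05: p < α → reject H₀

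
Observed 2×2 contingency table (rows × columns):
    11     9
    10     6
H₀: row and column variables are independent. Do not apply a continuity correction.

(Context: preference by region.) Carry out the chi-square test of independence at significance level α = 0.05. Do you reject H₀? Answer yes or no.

Row totals [20, 16], col totals [21, 15], n=36
χ² = (11−11.67)²/11.67 + (9−8.33)²/8.33 + (10−9.33)²/9.33 + (6−6.67)²/6.67 = 0.2057
df = 1
p-value (upper-tail) = 0.65015
At α=0.05: p ≥ α → fail to reject H₀

reject H₀: no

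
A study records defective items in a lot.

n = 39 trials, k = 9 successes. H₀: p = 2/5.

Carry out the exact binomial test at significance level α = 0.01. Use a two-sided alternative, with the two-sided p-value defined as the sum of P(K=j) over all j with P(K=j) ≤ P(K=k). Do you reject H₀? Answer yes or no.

Exact binomial: n=39, k=9, p₀=2/5=0.4000
P(X=j) = C(n,j)·p₀^j·(1−p₀)^(n−j); p = Σ P(X=j) over j with P(X=j) ≤ P(X=9)
p-value (two-sided) = 0.03332
At α=0.01: p ≥ α → fail to reject H₀

reject H₀: no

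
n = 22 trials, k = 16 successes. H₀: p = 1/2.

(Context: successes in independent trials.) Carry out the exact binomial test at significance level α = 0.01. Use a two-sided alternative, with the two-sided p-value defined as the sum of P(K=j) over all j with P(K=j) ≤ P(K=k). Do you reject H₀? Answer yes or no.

Exact binomial: n=22, k=16, p₀=1/2=0.5000
P(X=j) = C(n,j)·p₀^j·(1−p₀)^(n−j); p = Σ P(X=j) over j with P(X=j) ≤ P(X=16)
p-value (two-sided) = 0.05248
At α=0.01: p ≥ α → fail to reject H₀

reject H₀: no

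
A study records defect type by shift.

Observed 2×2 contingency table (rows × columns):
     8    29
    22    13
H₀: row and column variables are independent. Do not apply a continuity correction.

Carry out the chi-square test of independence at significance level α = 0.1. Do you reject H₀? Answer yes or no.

reject H₀: yes

Row totals [37, 35], col totals [30, 42], n=72
χ² = (8−15.42)²/15.42 + (29−21.58)²/21.58 + (22−14.58)²/14.58 + (13−20.42)²/20.42 = 12.5827
df = 1
p-value (upper-tail) = 0.00039
At α=0.1: p < α → reject H₀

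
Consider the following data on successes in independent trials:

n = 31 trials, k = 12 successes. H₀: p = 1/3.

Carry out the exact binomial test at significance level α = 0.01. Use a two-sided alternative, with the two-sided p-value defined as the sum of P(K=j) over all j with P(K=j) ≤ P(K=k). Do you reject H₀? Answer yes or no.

Exact binomial: n=31, k=12, p₀=1/3=0.3333
P(X=j) = C(n,j)·p₀^j·(1−p₀)^(n−j); p = Σ P(X=j) over j with P(X=j) ≤ P(X=12)
p-value (two-sided) = 0.56878
At α=0.01: p ≥ α → fail to reject H₀

reject H₀: no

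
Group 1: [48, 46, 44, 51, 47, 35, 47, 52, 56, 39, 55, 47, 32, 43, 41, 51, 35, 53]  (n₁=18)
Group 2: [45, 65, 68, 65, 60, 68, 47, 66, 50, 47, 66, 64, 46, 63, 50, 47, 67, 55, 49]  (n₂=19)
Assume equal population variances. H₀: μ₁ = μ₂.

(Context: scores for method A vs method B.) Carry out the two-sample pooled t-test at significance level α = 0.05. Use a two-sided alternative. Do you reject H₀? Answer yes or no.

reject H₀: yes

x̄₁=45.667, s₁=7.054, n₁=18
x̄₂=57.263, s₂=8.993, n₂=19
s_p² = [17·7.054² + 18·8.993²]/35 = 65.7624
SE = √(s_p²·(1/18+1/19)) = 2.6673
t = (45.667−57.263)/2.6673 = -4.3476
df = 35
p-value (two-sided) = 0.00011
At α=0.05: p < α → reject H₀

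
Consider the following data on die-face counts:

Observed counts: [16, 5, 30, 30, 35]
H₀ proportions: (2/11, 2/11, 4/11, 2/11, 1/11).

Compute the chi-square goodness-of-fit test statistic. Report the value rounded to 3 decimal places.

n = 116; E_i = n·p_i = [21.09, 21.09, 42.18, 21.09, 10.55]
χ² = (16−21.09)²/21.09 + (5−21.09)²/21.09 + (30−42.18)²/42.18 + (30−21.09)²/21.09 + (35−10.55)²/10.55 = 77.4957
df = 4

test statistic = 77.496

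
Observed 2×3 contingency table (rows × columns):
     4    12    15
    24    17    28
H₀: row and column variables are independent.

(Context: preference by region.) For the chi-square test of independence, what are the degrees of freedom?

degrees of freedom = 2

df = (r−1)(c−1) = (2−1)·(3−1) = 2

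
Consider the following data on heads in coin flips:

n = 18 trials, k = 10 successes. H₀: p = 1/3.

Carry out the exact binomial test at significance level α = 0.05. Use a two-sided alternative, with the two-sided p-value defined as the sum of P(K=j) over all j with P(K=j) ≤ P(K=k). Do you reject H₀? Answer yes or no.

reject H₀: no

Exact binomial: n=18, k=10, p₀=1/3=0.3333
P(X=j) = C(n,j)·p₀^j·(1−p₀)^(n−j); p = Σ P(X=j) over j with P(X=j) ≤ P(X=10)
p-value (two-sided) = 0.07600
At α=0.05: p ≥ α → fail to reject H₀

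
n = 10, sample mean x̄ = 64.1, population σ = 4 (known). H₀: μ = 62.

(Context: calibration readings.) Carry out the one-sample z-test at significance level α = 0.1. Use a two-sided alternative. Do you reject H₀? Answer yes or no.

SE = σ/√n = 4/√10 = 1.2649
z = (x̄−μ₀)/SE = (64.1−62)/1.2649 = 1.6602
p-value (two-sided) = 0.09688
At α=0.1: p < α → reject H₀

reject H₀: yes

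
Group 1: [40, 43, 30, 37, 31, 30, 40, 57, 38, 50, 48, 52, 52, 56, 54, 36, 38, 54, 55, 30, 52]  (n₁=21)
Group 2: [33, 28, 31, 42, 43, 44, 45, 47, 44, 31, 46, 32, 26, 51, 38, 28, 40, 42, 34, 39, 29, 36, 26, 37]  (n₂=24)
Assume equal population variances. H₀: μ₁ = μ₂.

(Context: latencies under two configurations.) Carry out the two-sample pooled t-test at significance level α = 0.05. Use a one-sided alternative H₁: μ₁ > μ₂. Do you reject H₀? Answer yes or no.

reject H₀: yes

x̄₁=43.952, s₁=9.625, n₁=21
x̄₂=37.167, s₂=7.311, n₂=24
s_p² = [20·9.625² + 23·7.311²]/43 = 71.6811
SE = √(s_p²·(1/21+1/24)) = 2.5298
t = (43.952−37.167)/2.5298 = 2.6823
df = 43
p-value (one-sided, H₁ greater) = 0.00517
At α=0.05: p < α → reject H₀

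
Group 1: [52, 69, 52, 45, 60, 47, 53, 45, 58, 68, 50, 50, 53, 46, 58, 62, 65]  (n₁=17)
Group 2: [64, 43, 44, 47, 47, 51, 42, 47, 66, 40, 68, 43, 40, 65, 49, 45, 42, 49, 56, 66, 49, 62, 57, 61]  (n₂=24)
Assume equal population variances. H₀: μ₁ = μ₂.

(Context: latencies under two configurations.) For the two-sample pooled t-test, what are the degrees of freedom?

df = n₁ + n₂ − 2 = 17 + 24 − 2 = 39

degrees of freedom = 39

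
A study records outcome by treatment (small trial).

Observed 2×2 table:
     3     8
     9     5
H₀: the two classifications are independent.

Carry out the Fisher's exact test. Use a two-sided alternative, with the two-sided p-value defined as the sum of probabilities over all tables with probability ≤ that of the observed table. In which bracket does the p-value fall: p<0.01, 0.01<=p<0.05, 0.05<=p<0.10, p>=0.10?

p-value bracket: p>=0.10

Margins: r₁=11, r₂=14, c₁=12, c₂=13, n=25
p_obs = C(11,3)·C(14,9)/C(25,12); sum pmf over tables with pmf ≤ p_obs
p-value (two-sided) = 0.11070
→ bracket: p>=0.10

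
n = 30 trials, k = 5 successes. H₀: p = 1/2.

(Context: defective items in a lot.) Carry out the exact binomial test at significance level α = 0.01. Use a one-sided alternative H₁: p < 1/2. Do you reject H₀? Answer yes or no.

reject H₀: yes

Exact binomial: n=30, k=5, p₀=1/2=0.5000
P(X≤5) from Σ C(n,i)·p₀^i·(1−p₀)^(n−i)
p-value (one-sided, H₁ less) = 0.00016
At α=0.01: p < α → reject H₀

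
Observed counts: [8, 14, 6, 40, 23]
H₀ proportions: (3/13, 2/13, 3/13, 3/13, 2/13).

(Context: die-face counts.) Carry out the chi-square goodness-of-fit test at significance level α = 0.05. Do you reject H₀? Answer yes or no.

reject H₀: yes

n = 91; E_i = n·p_i = [21.00, 14.00, 21.00, 21.00, 14.00]
χ² = (8−21.00)²/21.00 + (14−14.00)²/14.00 + (6−21.00)²/21.00 + (40−21.00)²/21.00 + (23−14.00)²/14.00 = 41.7381
df = 4
p-value (upper-tail) = 0.00000
At α=0.05: p < α → reject H₀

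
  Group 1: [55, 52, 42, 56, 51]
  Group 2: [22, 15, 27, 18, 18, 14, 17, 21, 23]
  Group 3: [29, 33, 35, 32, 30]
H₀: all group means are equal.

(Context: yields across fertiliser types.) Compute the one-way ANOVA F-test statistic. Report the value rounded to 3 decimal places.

Group means [51.20, 19.44, 31.80], grand mean 31.053
SSB = Σnᵢ(x̄ᵢ−x̄)² = 3245.125; SSW = ΣΣ(x−x̄ᵢ)² = 283.822
MSB = 3245.125/2 = 1622.5626; MSW = 283.822/16 = 17.7389
F = MSB/MSW = 91.4692
df = (2, 16)

test statistic = 91.469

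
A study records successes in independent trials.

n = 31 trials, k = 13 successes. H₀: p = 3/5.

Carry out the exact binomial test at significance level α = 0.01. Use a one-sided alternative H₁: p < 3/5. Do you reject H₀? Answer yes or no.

Exact binomial: n=31, k=13, p₀=3/5=0.6000
P(X≤13) from Σ C(n,i)·p₀^i·(1−p₀)^(n−i)
p-value (one-sided, H₁ less) = 0.03199
At α=0.01: p ≥ α → fail to reject H₀

reject H₀: no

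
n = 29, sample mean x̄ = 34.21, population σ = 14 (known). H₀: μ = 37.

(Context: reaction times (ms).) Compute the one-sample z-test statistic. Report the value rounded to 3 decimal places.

test statistic = -1.073

SE = σ/√n = 14/√29 = 2.5997
z = (x̄−μ₀)/SE = (34.21−37)/2.5997 = -1.0732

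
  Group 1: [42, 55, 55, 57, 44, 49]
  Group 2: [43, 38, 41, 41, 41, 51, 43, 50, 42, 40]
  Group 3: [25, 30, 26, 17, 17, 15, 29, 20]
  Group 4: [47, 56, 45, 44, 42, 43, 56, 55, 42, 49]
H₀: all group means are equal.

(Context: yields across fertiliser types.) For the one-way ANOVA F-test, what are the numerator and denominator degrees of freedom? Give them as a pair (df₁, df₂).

k = 4 groups, N = 34 total
df = (k−1, N−k) = (4−1, 34−4) = (3, 30)

degrees of freedom = [3, 30]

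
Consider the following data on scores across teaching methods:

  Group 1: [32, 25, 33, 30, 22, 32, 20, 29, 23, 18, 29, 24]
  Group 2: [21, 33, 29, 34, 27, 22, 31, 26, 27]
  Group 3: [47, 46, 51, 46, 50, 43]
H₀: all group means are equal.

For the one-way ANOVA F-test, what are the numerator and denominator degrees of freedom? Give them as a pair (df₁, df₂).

k = 3 groups, N = 27 total
df = (k−1, N−k) = (3−1, 27−3) = (2, 24)

degrees of freedom = [2, 24]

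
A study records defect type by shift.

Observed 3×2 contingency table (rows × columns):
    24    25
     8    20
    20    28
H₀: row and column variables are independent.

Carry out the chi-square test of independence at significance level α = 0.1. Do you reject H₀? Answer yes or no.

reject H₀: no

Row totals [49, 28, 48], col totals [52, 73], n=125
χ² = (24−20.38)²/20.38 + (25−28.62)²/28.62 + (8−11.65)²/11.65 + (20−16.35)²/16.35 + (20−19.97)²/19.97 + (28−28.03)²/28.03 = 3.0548
df = 2
p-value (upper-tail) = 0.21710
At α=0.1: p ≥ α → fail to reject H₀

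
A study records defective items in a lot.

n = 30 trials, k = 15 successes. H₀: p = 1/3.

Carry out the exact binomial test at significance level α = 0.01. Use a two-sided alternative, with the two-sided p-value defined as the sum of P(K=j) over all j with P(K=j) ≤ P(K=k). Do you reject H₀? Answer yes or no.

Exact binomial: n=30, k=15, p₀=1/3=0.3333
P(X=j) = C(n,j)·p₀^j·(1−p₀)^(n−j); p = Σ P(X=j) over j with P(X=j) ≤ P(X=15)
p-value (two-sided) = 0.07894
At α=0.01: p ≥ α → fail to reject H₀

reject H₀: no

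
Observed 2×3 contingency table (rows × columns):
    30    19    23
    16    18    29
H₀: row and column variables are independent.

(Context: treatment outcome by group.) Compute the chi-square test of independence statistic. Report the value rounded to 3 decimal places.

test statistic = 4.400

Row totals [72, 63], col totals [46, 37, 52], n=135
χ² = (30−24.53)²/24.53 + (19−19.73)²/19.73 + (23−27.73)²/27.73 + (16−21.47)²/21.47 + (18−17.27)²/17.27 + (29−24.27)²/24.27 = 4.3998
df = 2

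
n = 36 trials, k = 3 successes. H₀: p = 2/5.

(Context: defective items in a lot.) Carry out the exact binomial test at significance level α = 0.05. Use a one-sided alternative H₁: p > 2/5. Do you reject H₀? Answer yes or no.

reject H₀: no

Exact binomial: n=36, k=3, p₀=2/5=0.4000
P(X≥3) from Σ C(n,i)·p₀^i·(1−p₀)^(n−i)
p-value (one-sided, H₁ greater) = 1.00000
At α=0.05: p ≥ α → fail to reject H₀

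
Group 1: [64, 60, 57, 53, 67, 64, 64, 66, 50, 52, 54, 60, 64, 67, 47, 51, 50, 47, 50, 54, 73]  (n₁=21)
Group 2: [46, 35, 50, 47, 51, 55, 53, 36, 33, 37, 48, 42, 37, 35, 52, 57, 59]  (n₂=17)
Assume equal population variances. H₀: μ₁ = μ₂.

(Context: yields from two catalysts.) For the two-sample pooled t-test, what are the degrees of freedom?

df = n₁ + n₂ − 2 = 21 + 17 − 2 = 36

degrees of freedom = 36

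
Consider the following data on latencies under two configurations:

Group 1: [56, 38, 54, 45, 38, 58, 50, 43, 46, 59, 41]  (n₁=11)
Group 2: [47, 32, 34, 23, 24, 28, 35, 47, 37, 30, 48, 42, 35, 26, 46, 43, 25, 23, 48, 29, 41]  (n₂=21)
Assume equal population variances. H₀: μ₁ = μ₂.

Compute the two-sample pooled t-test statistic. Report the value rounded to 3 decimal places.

test statistic = 3.942

x̄₁=48.000, s₁=7.823, n₁=11
x̄₂=35.381, s₂=8.964, n₂=21
s_p² = [10·7.823² + 20·8.964²]/30 = 73.9651
SE = √(s_p²·(1/11+1/21)) = 3.2010
t = (48.000−35.381)/3.2010 = 3.9423
df = 30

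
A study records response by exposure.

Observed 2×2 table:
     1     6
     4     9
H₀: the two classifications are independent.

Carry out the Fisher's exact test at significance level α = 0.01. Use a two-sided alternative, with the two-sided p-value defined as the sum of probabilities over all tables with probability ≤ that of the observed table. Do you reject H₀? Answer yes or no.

reject H₀: no

Margins: r₁=7, r₂=13, c₁=5, c₂=15, n=20
p_obs = C(7,1)·C(13,4)/C(20,5); sum pmf over tables with pmf ≤ p_obs
p-value (two-sided) = 0.61262
At α=0.01: p ≥ α → fail to reject H₀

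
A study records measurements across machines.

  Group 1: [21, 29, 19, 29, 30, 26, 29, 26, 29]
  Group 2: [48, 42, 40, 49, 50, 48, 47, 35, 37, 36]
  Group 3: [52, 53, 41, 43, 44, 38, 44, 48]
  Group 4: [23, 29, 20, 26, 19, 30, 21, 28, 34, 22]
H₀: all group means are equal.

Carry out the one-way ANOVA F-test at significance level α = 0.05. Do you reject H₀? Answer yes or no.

Group means [26.44, 43.20, 45.38, 25.20], grand mean 34.730
SSB = Σnᵢ(x̄ᵢ−x̄)² = 3150.000; SSW = ΣΣ(x−x̄ᵢ)² = 847.297
MSB = 3150.000/3 = 1050.0000; MSW = 847.297/33 = 25.6757
F = MSB/MSW = 40.8947
df = (3, 33)
p-value (upper-tail) = 0.00000
At α=0.05: p < α → reject H₀

reject H₀: yes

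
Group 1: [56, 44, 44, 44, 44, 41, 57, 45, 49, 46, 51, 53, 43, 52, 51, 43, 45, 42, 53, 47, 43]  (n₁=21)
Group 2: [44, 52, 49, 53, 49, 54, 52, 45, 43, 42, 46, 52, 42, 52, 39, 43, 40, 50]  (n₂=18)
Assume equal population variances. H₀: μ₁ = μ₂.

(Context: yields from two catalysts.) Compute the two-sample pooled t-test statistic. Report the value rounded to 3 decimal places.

test statistic = 0.147

x̄₁=47.286, s₁=4.828, n₁=21
x̄₂=47.056, s₂=4.917, n₂=18
s_p² = [20·4.828² + 17·4.917²]/37 = 23.7089
SE = √(s_p²·(1/21+1/18)) = 1.5640
t = (47.286−47.056)/1.5640 = 0.1472
df = 37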